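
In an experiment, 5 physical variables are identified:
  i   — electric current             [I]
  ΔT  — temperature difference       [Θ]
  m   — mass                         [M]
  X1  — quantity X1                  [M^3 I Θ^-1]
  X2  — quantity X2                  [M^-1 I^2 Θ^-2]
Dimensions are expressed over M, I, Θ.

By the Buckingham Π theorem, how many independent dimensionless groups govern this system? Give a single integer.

Exponent matrix [M,I,Θ] × [i,ΔT,m,X1,X2]:
  M: [ 0  0  1  3 -1]
  I: [ 1  0  0  1  2]
  Θ: [ 0  1  0 -1 -2]
Row reduction gives pivot columns i,ΔT,m; rank = 3
n=5, r=3 ⇒ 2 dimensionless groups

2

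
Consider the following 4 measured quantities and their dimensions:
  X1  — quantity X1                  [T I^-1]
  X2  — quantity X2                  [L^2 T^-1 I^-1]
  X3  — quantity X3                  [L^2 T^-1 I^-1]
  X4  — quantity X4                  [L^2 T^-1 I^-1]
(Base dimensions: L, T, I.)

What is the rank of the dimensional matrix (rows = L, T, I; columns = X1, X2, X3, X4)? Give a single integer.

2

Dimensional matrix (L×T×I by X1×X2×X3×X4):
  L: [ 0  2  2  2]
  T: [ 1 -1 -1 -1]
  I: [-1 -1 -1 -1]
RREF → pivots at {X1,X2} ⇒ r = 2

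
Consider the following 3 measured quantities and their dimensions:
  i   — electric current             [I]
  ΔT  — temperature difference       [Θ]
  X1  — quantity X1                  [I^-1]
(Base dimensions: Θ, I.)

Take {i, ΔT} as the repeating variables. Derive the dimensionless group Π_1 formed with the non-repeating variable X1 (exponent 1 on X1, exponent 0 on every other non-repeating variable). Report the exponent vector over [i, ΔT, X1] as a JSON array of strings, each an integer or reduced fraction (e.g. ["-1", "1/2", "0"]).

Dimensional matrix (Θ×I by i×ΔT×X1):
  Θ: [ 0  1  0]
  I: [ 1  0 -1]
Row reduction gives pivot columns i,ΔT; rank = 2
Repeat: i,ΔT; free: X1
RREF:
  r0: [   1    0   -1]
  r1: [   0    1    0]
Fix exponent of X1 at 1; solve each RREF row for its pivot's exponent:
  r0: exp(i) + (-1)·1 = 0 ⇒ exp(i) = 1
  r1: exp(ΔT) + (0)·1 = 0 ⇒ exp(ΔT) = 0
Π_1 = i · X1

["1", "0", "1"]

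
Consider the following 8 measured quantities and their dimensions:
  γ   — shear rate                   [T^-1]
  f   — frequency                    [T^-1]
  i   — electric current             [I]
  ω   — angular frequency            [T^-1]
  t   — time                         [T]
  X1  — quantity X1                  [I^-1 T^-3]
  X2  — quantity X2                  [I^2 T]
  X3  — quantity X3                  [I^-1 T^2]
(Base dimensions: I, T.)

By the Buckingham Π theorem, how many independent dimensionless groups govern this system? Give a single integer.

6

Write exponents as rows I,T / cols γ,f,i,ω,t,X1,X2,X3:
  I: [ 0  0  1  0  0 -1  2 -1]
  T: [-1 -1  0 -1  1 -3  1  2]
RREF → pivots at {γ,i} ⇒ r = 2
Π count = n − r = 8 − 2 = 6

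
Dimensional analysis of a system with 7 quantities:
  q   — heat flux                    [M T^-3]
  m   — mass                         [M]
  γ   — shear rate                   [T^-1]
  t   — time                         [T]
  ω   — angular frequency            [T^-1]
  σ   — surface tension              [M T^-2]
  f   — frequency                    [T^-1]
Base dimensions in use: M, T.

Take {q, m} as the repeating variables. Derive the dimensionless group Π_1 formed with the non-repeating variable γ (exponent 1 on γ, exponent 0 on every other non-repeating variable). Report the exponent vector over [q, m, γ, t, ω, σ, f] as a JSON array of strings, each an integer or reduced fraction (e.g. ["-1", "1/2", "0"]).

Write exponents as rows M,T / cols q,m,γ,t,ω,σ,f:
  M: [ 1  1  0  0  0  1  0]
  T: [-3  0 -1  1 -1 -2 -1]
Echelon form has 2 nonzero rows (pivots: q,m)
Repeat: q,m; free: γ,t,ω,σ,f
RREF:
  r0: [   1    0  1/3 -1/3  1/3  2/3  1/3]
  r1: [   0    1 -1/3  1/3 -1/3  1/3 -1/3]
Fix exponent of γ at 1, t at 0, ω at 0, σ at 0, f at 0; solve each RREF row for its pivot's exponent:
  r0: exp(q) + (1/3)·1 = 0 ⇒ exp(q) = -1/3
  r1: exp(m) + (-1/3)·1 = 0 ⇒ exp(m) = 1/3
Π_1 = q^(-1/3) · m^(1/3) · γ

["-1/3", "1/3", "1", "0", "0", "0", "0"]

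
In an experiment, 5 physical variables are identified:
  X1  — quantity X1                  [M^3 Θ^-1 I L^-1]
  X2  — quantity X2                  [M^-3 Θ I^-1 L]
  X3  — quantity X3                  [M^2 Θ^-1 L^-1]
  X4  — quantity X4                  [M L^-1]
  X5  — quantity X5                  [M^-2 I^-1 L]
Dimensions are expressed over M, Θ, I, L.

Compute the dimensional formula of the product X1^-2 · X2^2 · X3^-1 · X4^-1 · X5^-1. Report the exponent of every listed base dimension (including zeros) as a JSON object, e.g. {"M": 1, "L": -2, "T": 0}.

{"M": -13, "Θ": 5, "I": -3, "L": 5}

Exponent matrix [M,Θ,I,L] × [X1,X2,X3,X4,X5]:
  M: [ 3 -3  2  1 -2]
  Θ: [-1  1 -1  0  0]
  I: [ 1 -1  0  0 -1]
  L: [-1  1 -1 -1  1]
  [M]: (-2)·3+(2)·-3+(-1)·2+(-1)·1+(-1)·-2 = -13
  [Θ]: (-2)·-1+(2)·1+(-1)·-1+(-1)·0+(-1)·0 = 5
  [I]: (-2)·1+(2)·-1+(-1)·0+(-1)·0+(-1)·-1 = -3
  [L]: (-2)·-1+(2)·1+(-1)·-1+(-1)·-1+(-1)·1 = 5
⇒ M^-13 Θ^5 I^-3 L^5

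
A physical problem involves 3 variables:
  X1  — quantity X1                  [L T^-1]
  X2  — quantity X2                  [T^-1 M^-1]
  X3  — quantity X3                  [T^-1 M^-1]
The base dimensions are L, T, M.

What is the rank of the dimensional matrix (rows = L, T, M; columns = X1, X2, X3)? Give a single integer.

2

Exponent matrix [L,T,M] × [X1,X2,X3]:
  L: [ 1  0  0]
  T: [-1 -1 -1]
  M: [ 0 -1 -1]
Row reduction gives pivot columns X1,X2; rank = 2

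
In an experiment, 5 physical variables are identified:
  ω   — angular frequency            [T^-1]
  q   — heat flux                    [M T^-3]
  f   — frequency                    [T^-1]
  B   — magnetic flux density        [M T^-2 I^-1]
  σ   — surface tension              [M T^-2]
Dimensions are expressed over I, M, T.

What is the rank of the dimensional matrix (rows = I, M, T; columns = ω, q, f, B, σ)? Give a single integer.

3

Dimensional matrix (I×M×T by ω×q×f×B×σ):
  I: [ 0  0  0 -1  0]
  M: [ 0  1  0  1  1]
  T: [-1 -3 -1 -2 -2]
RREF → pivots at {ω,q,B} ⇒ r = 3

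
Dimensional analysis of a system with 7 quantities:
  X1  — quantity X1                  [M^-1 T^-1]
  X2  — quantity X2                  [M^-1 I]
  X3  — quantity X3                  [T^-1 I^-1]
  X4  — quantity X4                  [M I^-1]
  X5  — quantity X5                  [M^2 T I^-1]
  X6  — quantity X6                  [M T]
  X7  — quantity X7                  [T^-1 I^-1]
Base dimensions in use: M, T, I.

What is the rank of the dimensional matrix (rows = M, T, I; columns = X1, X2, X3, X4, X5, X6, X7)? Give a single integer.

2

Dimensional matrix (M×T×I by X1×X2×X3×X4×X5×X6×X7):
  M: [-1 -1  0  1  2  1  0]
  T: [-1  0 -1  0  1  1 -1]
  I: [ 0  1 -1 -1 -1  0 -1]
RREF → pivots at {X1,X2} ⇒ r = 2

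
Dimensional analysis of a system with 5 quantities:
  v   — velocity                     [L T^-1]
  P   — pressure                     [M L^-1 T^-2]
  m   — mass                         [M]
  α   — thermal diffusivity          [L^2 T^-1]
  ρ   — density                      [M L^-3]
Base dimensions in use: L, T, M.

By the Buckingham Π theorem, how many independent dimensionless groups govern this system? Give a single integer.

Write exponents as rows L,T,M / cols v,P,m,α,ρ:
  L: [ 1 -1  0  2 -3]
  T: [-1 -2  0 -1  0]
  M: [ 0  1  1  0  1]
Echelon form has 3 nonzero rows (pivots: v,P,m)
5 vars − rank 3 = 2 Π groups

2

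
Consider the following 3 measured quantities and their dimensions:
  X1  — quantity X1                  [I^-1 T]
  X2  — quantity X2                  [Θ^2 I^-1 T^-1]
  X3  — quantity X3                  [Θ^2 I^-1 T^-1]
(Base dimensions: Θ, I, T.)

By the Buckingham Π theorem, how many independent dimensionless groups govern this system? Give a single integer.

Write exponents as rows Θ,I,T / cols X1,X2,X3:
  Θ: [ 0  2  2]
  I: [-1 -1 -1]
  T: [ 1 -1 -1]
Row reduction gives pivot columns X1,X2; rank = 2
Π count = n − r = 3 − 2 = 1

1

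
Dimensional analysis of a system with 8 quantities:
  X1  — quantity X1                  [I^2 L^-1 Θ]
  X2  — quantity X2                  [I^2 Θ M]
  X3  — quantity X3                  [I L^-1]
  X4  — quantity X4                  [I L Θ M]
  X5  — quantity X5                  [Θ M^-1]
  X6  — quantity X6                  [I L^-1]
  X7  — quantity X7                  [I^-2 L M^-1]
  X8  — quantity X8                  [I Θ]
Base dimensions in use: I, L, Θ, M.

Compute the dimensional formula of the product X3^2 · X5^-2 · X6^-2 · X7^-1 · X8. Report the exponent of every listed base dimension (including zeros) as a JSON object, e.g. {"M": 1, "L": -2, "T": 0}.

Exponent matrix [I,L,Θ,M] × [X1,X2,X3,X4,X5,X6,X7,X8]:
  I: [ 2  2  1  1  0  1 -2  1]
  L: [-1  0 -1  1  0 -1  1  0]
  Θ: [ 1  1  0  1  1  0  0  1]
  M: [ 0  1  0  1 -1  0 -1  0]
  [I]: (2)·1+(-2)·0+(-2)·1+(-1)·-2+(1)·1 = 3
  [L]: (2)·-1+(-2)·0+(-2)·-1+(-1)·1+(1)·0 = -1
  [Θ]: (2)·0+(-2)·1+(-2)·0+(-1)·0+(1)·1 = -1
  [M]: (2)·0+(-2)·-1+(-2)·0+(-1)·-1+(1)·0 = 3
⇒ I^3 L^-1 Θ^-1 M^3

{"I": 3, "L": -1, "Θ": -1, "M": 3}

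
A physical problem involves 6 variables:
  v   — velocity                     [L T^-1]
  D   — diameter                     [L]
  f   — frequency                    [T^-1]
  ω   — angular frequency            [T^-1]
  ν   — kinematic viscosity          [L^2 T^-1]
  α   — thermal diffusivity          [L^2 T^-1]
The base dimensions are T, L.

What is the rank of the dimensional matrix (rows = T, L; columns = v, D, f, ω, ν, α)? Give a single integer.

2

Exponent matrix [T,L] × [v,D,f,ω,ν,α]:
  T: [-1  0 -1 -1 -1 -1]
  L: [ 1  1  0  0  2  2]
Echelon form has 2 nonzero rows (pivots: v,D)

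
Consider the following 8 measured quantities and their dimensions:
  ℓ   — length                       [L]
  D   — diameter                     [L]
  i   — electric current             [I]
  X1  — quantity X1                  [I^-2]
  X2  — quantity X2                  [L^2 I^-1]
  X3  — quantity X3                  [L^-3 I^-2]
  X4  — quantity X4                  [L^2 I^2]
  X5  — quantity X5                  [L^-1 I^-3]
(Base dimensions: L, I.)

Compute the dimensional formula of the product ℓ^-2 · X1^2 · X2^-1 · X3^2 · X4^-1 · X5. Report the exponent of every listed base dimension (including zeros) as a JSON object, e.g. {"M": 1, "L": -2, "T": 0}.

Exponent matrix [L,I] × [ℓ,D,i,X1,X2,X3,X4,X5]:
  L: [ 1  1  0  0  2 -3  2 -1]
  I: [ 0  0  1 -2 -1 -2  2 -3]
  [L]: (-2)·1+(2)·0+(-1)·2+(2)·-3+(-1)·2+(1)·-1 = -13
  [I]: (-2)·0+(2)·-2+(-1)·-1+(2)·-2+(-1)·2+(1)·-3 = -12
⇒ L^-13 I^-12

{"L": -13, "I": -12}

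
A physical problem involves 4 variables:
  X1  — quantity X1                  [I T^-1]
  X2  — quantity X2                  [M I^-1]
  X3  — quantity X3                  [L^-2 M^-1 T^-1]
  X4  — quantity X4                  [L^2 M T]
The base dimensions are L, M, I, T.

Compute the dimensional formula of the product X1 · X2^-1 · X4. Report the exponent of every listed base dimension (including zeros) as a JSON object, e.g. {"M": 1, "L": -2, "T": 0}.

{"L": 2, "M": 0, "I": 2, "T": 0}

Write exponents as rows L,M,I,T / cols X1,X2,X3,X4:
  L: [ 0  0 -2  2]
  M: [ 0  1 -1  1]
  I: [ 1 -1  0  0]
  T: [-1  0 -1  1]
  [L]: (1)·0+(-1)·0+(1)·2 = 2
  [M]: (1)·0+(-1)·1+(1)·1 = 0
  [I]: (1)·1+(-1)·-1+(1)·0 = 2
  [T]: (1)·-1+(-1)·0+(1)·1 = 0
⇒ L^2 I^2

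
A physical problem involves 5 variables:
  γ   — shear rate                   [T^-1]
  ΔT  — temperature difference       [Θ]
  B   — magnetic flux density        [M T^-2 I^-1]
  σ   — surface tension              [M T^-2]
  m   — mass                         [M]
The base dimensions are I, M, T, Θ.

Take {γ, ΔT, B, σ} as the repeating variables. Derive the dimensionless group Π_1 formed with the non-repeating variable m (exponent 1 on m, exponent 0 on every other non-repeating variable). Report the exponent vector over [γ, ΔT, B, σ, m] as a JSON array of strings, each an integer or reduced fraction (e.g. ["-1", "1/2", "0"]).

Exponent matrix [I,M,T,Θ] × [γ,ΔT,B,σ,m]:
  I: [ 0  0 -1  0  0]
  M: [ 0  0  1  1  1]
  T: [-1  0 -2 -2  0]
  Θ: [ 0  1  0  0  0]
RREF → pivots at {γ,ΔT,B,σ} ⇒ r = 4
Pivot set = {γ,ΔT,B,σ}, free = {m}
RREF:
  r0: [   1    0    0    0   -2]
  r1: [   0    1    0    0    0]
  r2: [   0    0    1    0    0]
  r3: [   0    0    0    1    1]
Fix exponent of m at 1; solve each RREF row for its pivot's exponent:
  r0: exp(γ) + (-2)·1 = 0 ⇒ exp(γ) = 2
  r1: exp(ΔT) + (0)·1 = 0 ⇒ exp(ΔT) = 0
  r2: exp(B) + (0)·1 = 0 ⇒ exp(B) = 0
  r3: exp(σ) + (1)·1 = 0 ⇒ exp(σ) = -1
Π_1 = γ^2 · σ^-1 · m

["2", "0", "0", "-1", "1"]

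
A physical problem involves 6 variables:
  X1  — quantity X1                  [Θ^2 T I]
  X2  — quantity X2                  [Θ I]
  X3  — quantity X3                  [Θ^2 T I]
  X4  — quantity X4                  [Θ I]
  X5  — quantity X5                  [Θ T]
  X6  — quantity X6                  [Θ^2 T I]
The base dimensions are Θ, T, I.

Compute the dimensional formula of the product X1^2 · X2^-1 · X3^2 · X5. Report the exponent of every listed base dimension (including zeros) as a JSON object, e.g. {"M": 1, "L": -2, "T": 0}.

Dimensional matrix (Θ×T×I by X1×X2×X3×X4×X5×X6):
  Θ: [ 2  1  2  1  1  2]
  T: [ 1  0  1  0  1  1]
  I: [ 1  1  1  1  0  1]
  [Θ]: (2)·2+(-1)·1+(2)·2+(1)·1 = 8
  [T]: (2)·1+(-1)·0+(2)·1+(1)·1 = 5
  [I]: (2)·1+(-1)·1+(2)·1+(1)·0 = 3
⇒ Θ^8 T^5 I^3

{"Θ": 8, "T": 5, "I": 3}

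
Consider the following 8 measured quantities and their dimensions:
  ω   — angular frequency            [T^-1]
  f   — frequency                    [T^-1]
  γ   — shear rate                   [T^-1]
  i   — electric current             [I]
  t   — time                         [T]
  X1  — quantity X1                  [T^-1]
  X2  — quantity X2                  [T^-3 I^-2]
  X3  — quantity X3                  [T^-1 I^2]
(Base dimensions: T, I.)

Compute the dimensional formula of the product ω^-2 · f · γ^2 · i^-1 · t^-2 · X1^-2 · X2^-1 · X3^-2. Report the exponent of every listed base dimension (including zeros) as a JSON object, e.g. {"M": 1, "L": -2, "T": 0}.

{"T": 4, "I": -3}

Exponent matrix [T,I] × [ω,f,γ,i,t,X1,X2,X3]:
  T: [-1 -1 -1  0  1 -1 -3 -1]
  I: [ 0  0  0  1  0  0 -2  2]
  [T]: (-2)·-1+(1)·-1+(2)·-1+(-1)·0+(-2)·1+(-2)·-1+(-1)·-3+(-2)·-1 = 4
  [I]: (-2)·0+(1)·0+(2)·0+(-1)·1+(-2)·0+(-2)·0+(-1)·-2+(-2)·2 = -3
⇒ T^4 I^-3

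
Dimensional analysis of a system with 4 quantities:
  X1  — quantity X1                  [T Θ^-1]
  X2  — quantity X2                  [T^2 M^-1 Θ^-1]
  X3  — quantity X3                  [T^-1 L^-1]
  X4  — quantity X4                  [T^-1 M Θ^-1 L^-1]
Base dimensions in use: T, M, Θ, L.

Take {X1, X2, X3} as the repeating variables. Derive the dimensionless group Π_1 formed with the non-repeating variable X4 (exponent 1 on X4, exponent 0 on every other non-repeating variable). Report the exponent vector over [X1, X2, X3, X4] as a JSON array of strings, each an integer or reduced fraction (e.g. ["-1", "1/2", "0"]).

["-2", "1", "-1", "1"]

Write exponents as rows T,M,Θ,L / cols X1,X2,X3,X4:
  T: [ 1  2 -1 -1]
  M: [ 0 -1  0  1]
  Θ: [-1 -1  0 -1]
  L: [ 0  0 -1 -1]
RREF → pivots at {X1,X2,X3} ⇒ r = 3
Repeat: X1,X2,X3; free: X4
RREF:
  r0: [   1    0    0    2]
  r1: [   0    1    0   -1]
  r2: [   0    0    1    1]
  r3: [   0    0    0    0]
Fix exponent of X4 at 1; solve each RREF row for its pivot's exponent:
  r0: exp(X1) + (2)·1 = 0 ⇒ exp(X1) = -2
  r1: exp(X2) + (-1)·1 = 0 ⇒ exp(X2) = 1
  r2: exp(X3) + (1)·1 = 0 ⇒ exp(X3) = -1
Π_1 = X1^-2 · X2 · X3^-1 · X4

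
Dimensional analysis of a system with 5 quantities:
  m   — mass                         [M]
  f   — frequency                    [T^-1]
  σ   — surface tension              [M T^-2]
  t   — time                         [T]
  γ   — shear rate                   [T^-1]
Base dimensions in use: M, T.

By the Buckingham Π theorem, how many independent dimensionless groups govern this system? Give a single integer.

Dimensional matrix (M×T by m×f×σ×t×γ):
  M: [ 1  0  1  0  0]
  T: [ 0 -1 -2  1 -1]
Row reduction gives pivot columns m,f; rank = 2
Π count = n − r = 5 − 2 = 3

3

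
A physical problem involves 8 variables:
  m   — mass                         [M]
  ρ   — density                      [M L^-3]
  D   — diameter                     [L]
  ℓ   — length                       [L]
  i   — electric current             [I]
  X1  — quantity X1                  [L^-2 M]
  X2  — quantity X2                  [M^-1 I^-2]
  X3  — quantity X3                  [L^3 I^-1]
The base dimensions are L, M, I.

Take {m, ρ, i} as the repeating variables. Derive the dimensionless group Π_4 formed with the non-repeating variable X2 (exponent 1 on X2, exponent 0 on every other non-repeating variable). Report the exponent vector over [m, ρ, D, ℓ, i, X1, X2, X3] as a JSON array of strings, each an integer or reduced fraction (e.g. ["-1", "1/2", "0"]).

Exponent matrix [L,M,I] × [m,ρ,D,ℓ,i,X1,X2,X3]:
  L: [ 0 -3  1  1  0 -2  0  3]
  M: [ 1  1  0  0  0  1 -1  0]
  I: [ 0  0  0  0  1  0 -2 -1]
Echelon form has 3 nonzero rows (pivots: m,ρ,i)
Repeat: m,ρ,i; free: D,ℓ,X1,X2,X3
RREF:
  r0: [   1    0  1/3  1/3    0  1/3   -1    1]
  r1: [   0    1 -1/3 -1/3    0  2/3    0   -1]
  r2: [   0    0    0    0    1    0   -2   -1]
Fix exponent of X2 at 1, D at 0, ℓ at 0, X1 at 0, X3 at 0; solve each RREF row for its pivot's exponent:
  r0: exp(m) + (-1)·1 = 0 ⇒ exp(m) = 1
  r1: exp(ρ) + (0)·1 = 0 ⇒ exp(ρ) = 0
  r2: exp(i) + (-2)·1 = 0 ⇒ exp(i) = 2
Π_4 = m · i^2 · X2

["1", "0", "0", "0", "2", "0", "1", "0"]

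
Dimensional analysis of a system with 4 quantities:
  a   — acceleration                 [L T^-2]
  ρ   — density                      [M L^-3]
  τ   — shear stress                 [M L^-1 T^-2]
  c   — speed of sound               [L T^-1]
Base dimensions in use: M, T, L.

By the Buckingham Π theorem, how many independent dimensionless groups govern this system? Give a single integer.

1

Dimensional matrix (M×T×L by a×ρ×τ×c):
  M: [ 0  1  1  0]
  T: [-2  0 -2 -1]
  L: [ 1 -3 -1  1]
RREF → pivots at {a,ρ,τ} ⇒ r = 3
n=4, r=3 ⇒ 1 dimensionless group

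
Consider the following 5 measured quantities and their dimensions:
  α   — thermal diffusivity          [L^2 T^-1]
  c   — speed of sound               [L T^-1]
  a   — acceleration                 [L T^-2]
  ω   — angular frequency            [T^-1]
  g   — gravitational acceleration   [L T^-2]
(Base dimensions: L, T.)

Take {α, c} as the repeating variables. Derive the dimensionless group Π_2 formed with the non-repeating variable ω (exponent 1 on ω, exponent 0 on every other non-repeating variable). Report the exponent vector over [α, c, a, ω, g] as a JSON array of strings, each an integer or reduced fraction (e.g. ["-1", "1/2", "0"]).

["1", "-2", "0", "1", "0"]

Write exponents as rows L,T / cols α,c,a,ω,g:
  L: [ 2  1  1  0  1]
  T: [-1 -1 -2 -1 -2]
Row reduction gives pivot columns α,c; rank = 2
Repeat: α,c; free: a,ω,g
RREF:
  r0: [   1    0   -1   -1   -1]
  r1: [   0    1    3    2    3]
Fix exponent of ω at 1, a at 0, g at 0; solve each RREF row for its pivot's exponent:
  r0: exp(α) + (-1)·1 = 0 ⇒ exp(α) = 1
  r1: exp(c) + (2)·1 = 0 ⇒ exp(c) = -2
Π_2 = α · c^-2 · ω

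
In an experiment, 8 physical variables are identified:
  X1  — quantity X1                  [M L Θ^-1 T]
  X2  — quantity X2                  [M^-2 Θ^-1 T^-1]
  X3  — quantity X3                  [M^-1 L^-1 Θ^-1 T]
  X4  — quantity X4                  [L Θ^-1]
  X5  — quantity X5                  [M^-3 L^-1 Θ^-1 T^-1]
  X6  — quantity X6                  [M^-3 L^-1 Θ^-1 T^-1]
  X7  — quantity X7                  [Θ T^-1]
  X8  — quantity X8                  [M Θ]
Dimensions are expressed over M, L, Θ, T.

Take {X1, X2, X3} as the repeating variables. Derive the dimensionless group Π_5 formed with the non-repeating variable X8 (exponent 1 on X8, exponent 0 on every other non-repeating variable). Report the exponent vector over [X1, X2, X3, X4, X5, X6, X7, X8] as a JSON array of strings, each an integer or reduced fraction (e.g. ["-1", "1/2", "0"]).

["1/4", "1/2", "1/4", "0", "0", "0", "0", "1"]

Exponent matrix [M,L,Θ,T] × [X1,X2,X3,X4,X5,X6,X7,X8]:
  M: [ 1 -2 -1  0 -3 -3  0  1]
  L: [ 1  0 -1  1 -1 -1  0  0]
  Θ: [-1 -1 -1 -1 -1 -1  1  1]
  T: [ 1 -1  1  0 -1 -1 -1  0]
Row reduction gives pivot columns X1,X2,X3; rank = 3
Pivot set = {X1,X2,X3}, free = {X4,X5,X6,X7,X8}
RREF:
  r0: [   1    0    0  3/4 -1/2 -1/2 -1/2 -1/4]
  r1: [   0    1    0  1/2    1    1    0 -1/2]
  r2: [   0    0    1 -1/4  1/2  1/2 -1/2 -1/4]
  r3: [   0    0    0    0    0    0    0    0]
Fix exponent of X8 at 1, X4 at 0, X5 at 0, X6 at 0, X7 at 0; solve each RREF row for its pivot's exponent:
  r0: exp(X1) + (-1/4)·1 = 0 ⇒ exp(X1) = 1/4
  r1: exp(X2) + (-1/2)·1 = 0 ⇒ exp(X2) = 1/2
  r2: exp(X3) + (-1/4)·1 = 0 ⇒ exp(X3) = 1/4
Π_5 = X1^(1/4) · X2^(1/2) · X3^(1/4) · X8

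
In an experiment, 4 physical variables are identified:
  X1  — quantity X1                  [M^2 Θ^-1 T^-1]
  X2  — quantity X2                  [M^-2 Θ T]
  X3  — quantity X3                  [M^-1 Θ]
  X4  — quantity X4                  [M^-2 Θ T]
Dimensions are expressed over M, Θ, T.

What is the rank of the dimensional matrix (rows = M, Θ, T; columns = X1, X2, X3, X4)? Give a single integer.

2

Dimensional matrix (M×Θ×T by X1×X2×X3×X4):
  M: [ 2 -2 -1 -2]
  Θ: [-1  1  1  1]
  T: [-1  1  0  1]
Row reduction gives pivot columns X1,X3; rank = 2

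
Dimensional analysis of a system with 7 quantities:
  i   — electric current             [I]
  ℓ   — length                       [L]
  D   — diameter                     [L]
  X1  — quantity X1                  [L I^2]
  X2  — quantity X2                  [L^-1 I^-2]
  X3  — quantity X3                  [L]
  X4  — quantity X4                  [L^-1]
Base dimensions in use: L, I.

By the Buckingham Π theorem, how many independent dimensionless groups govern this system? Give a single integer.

Exponent matrix [L,I] × [i,ℓ,D,X1,X2,X3,X4]:
  L: [ 0  1  1  1 -1  1 -1]
  I: [ 1  0  0  2 -2  0  0]
Echelon form has 2 nonzero rows (pivots: i,ℓ)
Π count = n − r = 7 − 2 = 5

5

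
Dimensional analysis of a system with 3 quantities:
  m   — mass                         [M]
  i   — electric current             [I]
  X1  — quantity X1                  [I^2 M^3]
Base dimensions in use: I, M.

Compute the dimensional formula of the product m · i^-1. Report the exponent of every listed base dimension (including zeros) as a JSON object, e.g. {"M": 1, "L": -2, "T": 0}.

{"I": -1, "M": 1}

Exponent matrix [I,M] × [m,i,X1]:
  I: [ 0  1  2]
  M: [ 1  0  3]
  [I]: (1)·0+(-1)·1 = -1
  [M]: (1)·1+(-1)·0 = 1
⇒ I^-1 M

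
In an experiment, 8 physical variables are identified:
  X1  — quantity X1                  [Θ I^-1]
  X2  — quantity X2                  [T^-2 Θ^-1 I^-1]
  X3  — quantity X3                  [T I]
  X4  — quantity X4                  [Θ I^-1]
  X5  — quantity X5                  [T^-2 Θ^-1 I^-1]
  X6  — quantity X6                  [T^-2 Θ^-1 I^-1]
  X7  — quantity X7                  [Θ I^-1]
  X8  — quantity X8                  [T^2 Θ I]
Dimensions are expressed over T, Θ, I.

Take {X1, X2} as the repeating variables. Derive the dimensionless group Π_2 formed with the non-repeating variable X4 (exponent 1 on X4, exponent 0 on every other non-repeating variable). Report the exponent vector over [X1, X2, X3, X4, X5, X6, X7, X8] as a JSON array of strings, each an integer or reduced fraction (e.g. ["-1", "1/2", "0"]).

["-1", "0", "0", "1", "0", "0", "0", "0"]

Dimensional matrix (T×Θ×I by X1×X2×X3×X4×X5×X6×X7×X8):
  T: [ 0 -2  1  0 -2 -2  0  2]
  Θ: [ 1 -1  0  1 -1 -1  1  1]
  I: [-1 -1  1 -1 -1 -1 -1  1]
RREF → pivots at {X1,X2} ⇒ r = 2
Pivot set = {X1,X2}, free = {X3,X4,X5,X6,X7,X8}
RREF:
  r0: [   1    0 -1/2    1    0    0    1    0]
  r1: [   0    1 -1/2    0    1    1    0   -1]
  r2: [   0    0    0    0    0    0    0    0]
Fix exponent of X4 at 1, X3 at 0, X5 at 0, X6 at 0, X7 at 0, X8 at 0; solve each RREF row for its pivot's exponent:
  r0: exp(X1) + (1)·1 = 0 ⇒ exp(X1) = -1
  r1: exp(X2) + (0)·1 = 0 ⇒ exp(X2) = 0
Π_2 = X1^-1 · X4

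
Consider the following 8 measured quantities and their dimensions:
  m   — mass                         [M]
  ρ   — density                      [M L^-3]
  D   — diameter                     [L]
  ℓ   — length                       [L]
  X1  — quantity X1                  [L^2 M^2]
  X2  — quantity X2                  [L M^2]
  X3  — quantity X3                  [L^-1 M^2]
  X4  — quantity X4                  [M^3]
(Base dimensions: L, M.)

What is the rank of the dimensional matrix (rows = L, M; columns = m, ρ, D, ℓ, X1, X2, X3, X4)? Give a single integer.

Write exponents as rows L,M / cols m,ρ,D,ℓ,X1,X2,X3,X4:
  L: [ 0 -3  1  1  2  1 -1  0]
  M: [ 1  1  0  0  2  2  2  3]
Row reduction gives pivot columns m,ρ; rank = 2

2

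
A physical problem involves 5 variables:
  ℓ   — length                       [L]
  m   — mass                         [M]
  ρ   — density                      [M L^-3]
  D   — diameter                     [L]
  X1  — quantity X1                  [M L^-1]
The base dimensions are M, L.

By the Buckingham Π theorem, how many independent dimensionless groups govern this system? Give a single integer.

Write exponents as rows M,L / cols ℓ,m,ρ,D,X1:
  M: [ 0  1  1  0  1]
  L: [ 1  0 -3  1 -1]
RREF → pivots at {ℓ,m} ⇒ r = 2
Π count = n − r = 5 − 2 = 3

3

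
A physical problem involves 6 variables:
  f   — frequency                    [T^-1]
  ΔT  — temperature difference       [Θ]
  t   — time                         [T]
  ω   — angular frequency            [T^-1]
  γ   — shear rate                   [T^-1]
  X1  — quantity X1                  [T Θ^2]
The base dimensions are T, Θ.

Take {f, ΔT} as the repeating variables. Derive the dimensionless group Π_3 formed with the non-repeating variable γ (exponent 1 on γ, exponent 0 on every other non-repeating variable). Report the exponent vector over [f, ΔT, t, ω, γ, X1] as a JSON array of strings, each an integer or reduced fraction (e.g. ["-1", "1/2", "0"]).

Dimensional matrix (T×Θ by f×ΔT×t×ω×γ×X1):
  T: [-1  0  1 -1 -1  1]
  Θ: [ 0  1  0  0  0  2]
Echelon form has 2 nonzero rows (pivots: f,ΔT)
Pivot set = {f,ΔT}, free = {t,ω,γ,X1}
RREF:
  r0: [   1    0   -1    1    1   -1]
  r1: [   0    1    0    0    0    2]
Fix exponent of γ at 1, t at 0, ω at 0, X1 at 0; solve each RREF row for its pivot's exponent:
  r0: exp(f) + (1)·1 = 0 ⇒ exp(f) = -1
  r1: exp(ΔT) + (0)·1 = 0 ⇒ exp(ΔT) = 0
Π_3 = f^-1 · γ

["-1", "0", "0", "0", "1", "0"]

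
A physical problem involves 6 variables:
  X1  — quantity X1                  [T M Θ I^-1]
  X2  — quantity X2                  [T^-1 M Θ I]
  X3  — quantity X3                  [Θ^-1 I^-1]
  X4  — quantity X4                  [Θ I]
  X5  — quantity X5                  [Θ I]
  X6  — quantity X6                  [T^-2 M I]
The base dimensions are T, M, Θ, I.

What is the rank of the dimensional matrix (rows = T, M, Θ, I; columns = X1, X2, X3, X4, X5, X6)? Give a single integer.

Exponent matrix [T,M,Θ,I] × [X1,X2,X3,X4,X5,X6]:
  T: [ 1 -1  0  0  0 -2]
  M: [ 1  1  0  0  0  1]
  Θ: [ 1  1 -1  1  1  0]
  I: [-1  1 -1  1  1  1]
Row reduction gives pivot columns X1,X2,X3; rank = 3

3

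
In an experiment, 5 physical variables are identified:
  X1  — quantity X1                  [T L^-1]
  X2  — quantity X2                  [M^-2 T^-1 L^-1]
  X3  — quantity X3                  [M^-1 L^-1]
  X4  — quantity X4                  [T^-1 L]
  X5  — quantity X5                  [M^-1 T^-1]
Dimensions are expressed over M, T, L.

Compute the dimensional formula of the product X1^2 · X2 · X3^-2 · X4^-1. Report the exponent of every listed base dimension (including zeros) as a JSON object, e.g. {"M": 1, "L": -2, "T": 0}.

Exponent matrix [M,T,L] × [X1,X2,X3,X4,X5]:
  M: [ 0 -2 -1  0 -1]
  T: [ 1 -1  0 -1 -1]
  L: [-1 -1 -1  1  0]
  [M]: (2)·0+(1)·-2+(-2)·-1+(-1)·0 = 0
  [T]: (2)·1+(1)·-1+(-2)·0+(-1)·-1 = 2
  [L]: (2)·-1+(1)·-1+(-2)·-1+(-1)·1 = -2
⇒ T^2 L^-2

{"M": 0, "T": 2, "L": -2}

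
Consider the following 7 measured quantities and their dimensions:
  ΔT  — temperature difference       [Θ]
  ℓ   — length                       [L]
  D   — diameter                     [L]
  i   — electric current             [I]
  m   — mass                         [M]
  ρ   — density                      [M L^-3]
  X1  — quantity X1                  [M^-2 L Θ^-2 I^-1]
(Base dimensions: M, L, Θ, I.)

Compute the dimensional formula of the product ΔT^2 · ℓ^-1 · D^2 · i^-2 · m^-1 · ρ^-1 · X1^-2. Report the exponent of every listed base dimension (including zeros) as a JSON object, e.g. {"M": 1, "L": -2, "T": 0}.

{"M": 2, "L": 2, "Θ": 6, "I": 0}

Dimensional matrix (M×L×Θ×I by ΔT×ℓ×D×i×m×ρ×X1):
  M: [ 0  0  0  0  1  1 -2]
  L: [ 0  1  1  0  0 -3  1]
  Θ: [ 1  0  0  0  0  0 -2]
  I: [ 0  0  0  1  0  0 -1]
  [M]: (2)·0+(-1)·0+(2)·0+(-2)·0+(-1)·1+(-1)·1+(-2)·-2 = 2
  [L]: (2)·0+(-1)·1+(2)·1+(-2)·0+(-1)·0+(-1)·-3+(-2)·1 = 2
  [Θ]: (2)·1+(-1)·0+(2)·0+(-2)·0+(-1)·0+(-1)·0+(-2)·-2 = 6
  [I]: (2)·0+(-1)·0+(2)·0+(-2)·1+(-1)·0+(-1)·0+(-2)·-1 = 0
⇒ M^2 L^2 Θ^6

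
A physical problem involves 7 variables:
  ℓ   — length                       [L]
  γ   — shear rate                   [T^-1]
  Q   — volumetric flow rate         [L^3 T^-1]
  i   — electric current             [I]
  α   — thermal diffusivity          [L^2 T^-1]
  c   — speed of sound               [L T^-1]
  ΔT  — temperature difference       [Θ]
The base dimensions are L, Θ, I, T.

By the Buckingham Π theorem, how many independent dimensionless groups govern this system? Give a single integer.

3

Dimensional matrix (L×Θ×I×T by ℓ×γ×Q×i×α×c×ΔT):
  L: [ 1  0  3  0  2  1  0]
  Θ: [ 0  0  0  0  0  0  1]
  I: [ 0  0  0  1  0  0  0]
  T: [ 0 -1 -1  0 -1 -1  0]
RREF → pivots at {ℓ,γ,i,ΔT} ⇒ r = 4
n=7, r=4 ⇒ 3 dimensionless groups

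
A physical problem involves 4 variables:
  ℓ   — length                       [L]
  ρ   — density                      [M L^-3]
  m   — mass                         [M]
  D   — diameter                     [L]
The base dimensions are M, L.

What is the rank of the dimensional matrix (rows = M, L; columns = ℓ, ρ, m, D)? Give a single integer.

2

Write exponents as rows M,L / cols ℓ,ρ,m,D:
  M: [ 0  1  1  0]
  L: [ 1 -3  0  1]
Echelon form has 2 nonzero rows (pivots: ℓ,ρ)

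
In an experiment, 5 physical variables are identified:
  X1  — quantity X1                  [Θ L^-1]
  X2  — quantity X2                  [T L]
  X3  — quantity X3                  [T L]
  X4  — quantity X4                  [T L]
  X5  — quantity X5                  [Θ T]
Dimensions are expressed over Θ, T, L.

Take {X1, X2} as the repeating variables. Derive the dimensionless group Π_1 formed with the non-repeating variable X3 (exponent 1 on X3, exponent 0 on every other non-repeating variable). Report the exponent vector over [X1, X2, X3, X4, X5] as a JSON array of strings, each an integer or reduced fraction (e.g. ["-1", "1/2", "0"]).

["0", "-1", "1", "0", "0"]

Exponent matrix [Θ,T,L] × [X1,X2,X3,X4,X5]:
  Θ: [ 1  0  0  0  1]
  T: [ 0  1  1  1  1]
  L: [-1  1  1  1  0]
RREF → pivots at {X1,X2} ⇒ r = 2
Repeat: X1,X2; free: X3,X4,X5
RREF:
  r0: [   1    0    0    0    1]
  r1: [   0    1    1    1    1]
  r2: [   0    0    0    0    0]
Fix exponent of X3 at 1, X4 at 0, X5 at 0; solve each RREF row for its pivot's exponent:
  r0: exp(X1) + (0)·1 = 0 ⇒ exp(X1) = 0
  r1: exp(X2) + (1)·1 = 0 ⇒ exp(X2) = -1
Π_1 = X2^-1 · X3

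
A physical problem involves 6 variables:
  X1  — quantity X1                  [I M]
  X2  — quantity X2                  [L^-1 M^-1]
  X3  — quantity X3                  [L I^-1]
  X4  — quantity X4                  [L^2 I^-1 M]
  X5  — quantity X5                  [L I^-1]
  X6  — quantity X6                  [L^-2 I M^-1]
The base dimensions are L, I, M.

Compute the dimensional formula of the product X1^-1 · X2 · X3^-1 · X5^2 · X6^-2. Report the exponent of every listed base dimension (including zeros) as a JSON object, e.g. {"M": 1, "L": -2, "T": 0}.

Write exponents as rows L,I,M / cols X1,X2,X3,X4,X5,X6:
  L: [ 0 -1  1  2  1 -2]
  I: [ 1  0 -1 -1 -1  1]
  M: [ 1 -1  0  1  0 -1]
  [L]: (-1)·0+(1)·-1+(-1)·1+(2)·1+(-2)·-2 = 4
  [I]: (-1)·1+(1)·0+(-1)·-1+(2)·-1+(-2)·1 = -4
  [M]: (-1)·1+(1)·-1+(-1)·0+(2)·0+(-2)·-1 = 0
⇒ L^4 I^-4

{"L": 4, "I": -4, "M": 0}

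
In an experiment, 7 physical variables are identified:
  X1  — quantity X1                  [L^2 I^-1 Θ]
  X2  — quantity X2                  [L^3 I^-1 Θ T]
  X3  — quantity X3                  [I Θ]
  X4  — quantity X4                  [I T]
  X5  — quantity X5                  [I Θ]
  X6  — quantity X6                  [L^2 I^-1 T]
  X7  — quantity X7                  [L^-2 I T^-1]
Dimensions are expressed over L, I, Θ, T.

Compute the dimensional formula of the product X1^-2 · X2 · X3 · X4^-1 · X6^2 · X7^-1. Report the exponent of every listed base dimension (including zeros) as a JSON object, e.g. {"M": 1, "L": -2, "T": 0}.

{"L": 5, "I": -2, "Θ": 0, "T": 3}

Exponent matrix [L,I,Θ,T] × [X1,X2,X3,X4,X5,X6,X7]:
  L: [ 2  3  0  0  0  2 -2]
  I: [-1 -1  1  1  1 -1  1]
  Θ: [ 1  1  1  0  1  0  0]
  T: [ 0  1  0  1  0  1 -1]
  [L]: (-2)·2+(1)·3+(1)·0+(-1)·0+(2)·2+(-1)·-2 = 5
  [I]: (-2)·-1+(1)·-1+(1)·1+(-1)·1+(2)·-1+(-1)·1 = -2
  [Θ]: (-2)·1+(1)·1+(1)·1+(-1)·0+(2)·0+(-1)·0 = 0
  [T]: (-2)·0+(1)·1+(1)·0+(-1)·1+(2)·1+(-1)·-1 = 3
⇒ L^5 I^-2 T^3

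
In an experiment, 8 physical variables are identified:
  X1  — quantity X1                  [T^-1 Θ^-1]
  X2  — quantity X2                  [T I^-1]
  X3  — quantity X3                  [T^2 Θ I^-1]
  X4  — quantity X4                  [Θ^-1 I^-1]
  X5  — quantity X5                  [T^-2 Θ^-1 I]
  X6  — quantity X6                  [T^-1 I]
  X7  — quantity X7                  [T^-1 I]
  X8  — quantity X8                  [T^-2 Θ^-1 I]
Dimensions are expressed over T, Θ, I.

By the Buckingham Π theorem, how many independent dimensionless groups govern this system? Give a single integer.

Write exponents as rows T,Θ,I / cols X1,X2,X3,X4,X5,X6,X7,X8:
  T: [-1  1  2  0 -2 -1 -1 -2]
  Θ: [-1  0  1 -1 -1  0  0 -1]
  I: [ 0 -1 -1 -1  1  1  1  1]
RREF → pivots at {X1,X2} ⇒ r = 2
8 vars − rank 2 = 6 Π groups

6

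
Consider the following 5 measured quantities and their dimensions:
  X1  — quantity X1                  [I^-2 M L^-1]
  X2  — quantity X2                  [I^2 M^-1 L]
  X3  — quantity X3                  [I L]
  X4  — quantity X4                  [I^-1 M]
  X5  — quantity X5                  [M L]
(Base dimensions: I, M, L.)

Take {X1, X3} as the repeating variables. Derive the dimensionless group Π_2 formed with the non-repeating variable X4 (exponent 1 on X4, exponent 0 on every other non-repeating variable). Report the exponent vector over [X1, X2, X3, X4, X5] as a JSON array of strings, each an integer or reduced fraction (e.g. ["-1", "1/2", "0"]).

Write exponents as rows I,M,L / cols X1,X2,X3,X4,X5:
  I: [-2  2  1 -1  0]
  M: [ 1 -1  0  1  1]
  L: [-1  1  1  0  1]
RREF → pivots at {X1,X3} ⇒ r = 2
Pivot set = {X1,X3}, free = {X2,X4,X5}
RREF:
  r0: [   1   -1    0    1    1]
  r1: [   0    0    1    1    2]
  r2: [   0    0    0    0    0]
Fix exponent of X4 at 1, X2 at 0, X5 at 0; solve each RREF row for its pivot's exponent:
  r0: exp(X1) + (1)·1 = 0 ⇒ exp(X1) = -1
  r1: exp(X3) + (1)·1 = 0 ⇒ exp(X3) = -1
Π_2 = X1^-1 · X3^-1 · X4

["-1", "0", "-1", "1", "0"]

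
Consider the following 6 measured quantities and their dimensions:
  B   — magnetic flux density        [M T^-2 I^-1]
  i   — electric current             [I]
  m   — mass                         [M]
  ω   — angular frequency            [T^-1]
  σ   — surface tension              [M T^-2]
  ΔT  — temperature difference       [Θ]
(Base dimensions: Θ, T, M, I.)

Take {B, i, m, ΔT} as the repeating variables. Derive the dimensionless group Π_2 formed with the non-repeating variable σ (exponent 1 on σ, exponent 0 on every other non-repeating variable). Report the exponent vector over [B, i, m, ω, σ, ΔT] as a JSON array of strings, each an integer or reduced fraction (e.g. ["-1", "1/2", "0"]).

Dimensional matrix (Θ×T×M×I by B×i×m×ω×σ×ΔT):
  Θ: [ 0  0  0  0  0  1]
  T: [-2  0  0 -1 -2  0]
  M: [ 1  0  1  0  1  0]
  I: [-1  1  0  0  0  0]
Echelon form has 4 nonzero rows (pivots: B,i,m,ΔT)
Pivot set = {B,i,m,ΔT}, free = {ω,σ}
RREF:
  r0: [   1    0    0  1/2    1    0]
  r1: [   0    1    0  1/2    1    0]
  r2: [   0    0    1 -1/2    0    0]
  r3: [   0    0    0    0    0    1]
Fix exponent of σ at 1, ω at 0; solve each RREF row for its pivot's exponent:
  r0: exp(B) + (1)·1 = 0 ⇒ exp(B) = -1
  r1: exp(i) + (1)·1 = 0 ⇒ exp(i) = -1
  r2: exp(m) + (0)·1 = 0 ⇒ exp(m) = 0
  r3: exp(ΔT) + (0)·1 = 0 ⇒ exp(ΔT) = 0
Π_2 = B^-1 · i^-1 · σ

["-1", "-1", "0", "0", "1", "0"]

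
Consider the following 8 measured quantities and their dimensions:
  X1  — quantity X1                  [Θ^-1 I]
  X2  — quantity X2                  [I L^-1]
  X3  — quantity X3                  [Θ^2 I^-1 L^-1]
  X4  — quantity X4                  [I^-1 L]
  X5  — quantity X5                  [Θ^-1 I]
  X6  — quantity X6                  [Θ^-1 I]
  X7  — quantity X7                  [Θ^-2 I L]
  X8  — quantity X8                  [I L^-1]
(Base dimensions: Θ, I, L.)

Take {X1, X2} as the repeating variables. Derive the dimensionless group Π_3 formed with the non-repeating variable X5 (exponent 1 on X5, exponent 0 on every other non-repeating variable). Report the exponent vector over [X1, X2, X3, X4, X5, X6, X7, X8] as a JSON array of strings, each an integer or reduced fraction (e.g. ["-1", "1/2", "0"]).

["-1", "0", "0", "0", "1", "0", "0", "0"]

Dimensional matrix (Θ×I×L by X1×X2×X3×X4×X5×X6×X7×X8):
  Θ: [-1  0  2  0 -1 -1 -2  0]
  I: [ 1  1 -1 -1  1  1  1  1]
  L: [ 0 -1 -1  1  0  0  1 -1]
RREF → pivots at {X1,X2} ⇒ r = 2
Pivot set = {X1,X2}, free = {X3,X4,X5,X6,X7,X8}
RREF:
  r0: [   1    0   -2    0    1    1    2    0]
  r1: [   0    1    1   -1    0    0   -1    1]
  r2: [   0    0    0    0    0    0    0    0]
Fix exponent of X5 at 1, X3 at 0, X4 at 0, X6 at 0, X7 at 0, X8 at 0; solve each RREF row for its pivot's exponent:
  r0: exp(X1) + (1)·1 = 0 ⇒ exp(X1) = -1
  r1: exp(X2) + (0)·1 = 0 ⇒ exp(X2) = 0
Π_3 = X1^-1 · X5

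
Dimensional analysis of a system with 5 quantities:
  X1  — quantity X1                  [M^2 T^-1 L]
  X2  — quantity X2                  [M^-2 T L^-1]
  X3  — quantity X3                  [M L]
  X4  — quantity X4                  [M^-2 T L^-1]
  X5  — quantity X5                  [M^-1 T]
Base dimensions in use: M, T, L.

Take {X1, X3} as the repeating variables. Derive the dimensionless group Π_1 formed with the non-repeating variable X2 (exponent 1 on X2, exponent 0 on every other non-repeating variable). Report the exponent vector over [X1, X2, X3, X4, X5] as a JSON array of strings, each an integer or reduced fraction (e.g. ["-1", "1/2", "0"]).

["1", "1", "0", "0", "0"]

Exponent matrix [M,T,L] × [X1,X2,X3,X4,X5]:
  M: [ 2 -2  1 -2 -1]
  T: [-1  1  0  1  1]
  L: [ 1 -1  1 -1  0]
Echelon form has 2 nonzero rows (pivots: X1,X3)
Repeat: X1,X3; free: X2,X4,X5
RREF:
  r0: [   1   -1    0   -1   -1]
  r1: [   0    0    1    0    1]
  r2: [   0    0    0    0    0]
Fix exponent of X2 at 1, X4 at 0, X5 at 0; solve each RREF row for its pivot's exponent:
  r0: exp(X1) + (-1)·1 = 0 ⇒ exp(X1) = 1
  r1: exp(X3) + (0)·1 = 0 ⇒ exp(X3) = 0
Π_1 = X1 · X2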